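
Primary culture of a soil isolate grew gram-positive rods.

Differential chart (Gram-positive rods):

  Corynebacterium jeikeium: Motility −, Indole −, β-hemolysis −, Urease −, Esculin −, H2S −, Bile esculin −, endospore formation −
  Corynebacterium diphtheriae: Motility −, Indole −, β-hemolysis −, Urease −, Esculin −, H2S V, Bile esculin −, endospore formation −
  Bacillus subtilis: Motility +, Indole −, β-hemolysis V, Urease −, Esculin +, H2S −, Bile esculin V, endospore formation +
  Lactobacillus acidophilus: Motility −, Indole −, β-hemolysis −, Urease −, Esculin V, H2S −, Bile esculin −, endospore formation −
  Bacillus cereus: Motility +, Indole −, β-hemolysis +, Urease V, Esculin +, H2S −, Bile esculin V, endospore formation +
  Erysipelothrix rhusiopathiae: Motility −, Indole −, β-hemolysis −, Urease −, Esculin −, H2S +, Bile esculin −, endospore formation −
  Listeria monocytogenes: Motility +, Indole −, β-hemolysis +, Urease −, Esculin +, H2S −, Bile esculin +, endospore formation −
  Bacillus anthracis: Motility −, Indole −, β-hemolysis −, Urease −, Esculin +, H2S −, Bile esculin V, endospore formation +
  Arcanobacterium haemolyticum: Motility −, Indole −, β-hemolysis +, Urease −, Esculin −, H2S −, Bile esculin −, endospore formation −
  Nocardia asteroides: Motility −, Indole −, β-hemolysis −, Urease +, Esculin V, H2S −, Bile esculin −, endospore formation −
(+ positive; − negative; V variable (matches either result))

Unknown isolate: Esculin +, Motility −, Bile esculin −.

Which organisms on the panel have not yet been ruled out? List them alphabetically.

Bacillus anthracis, Lactobacillus acidophilus, Nocardia asteroides

Esculin +: excludes Corynebacterium jeikeium, Corynebacterium diphtheriae, Erysipelothrix rhusiopathiae, Arcanobacterium haemolyticum — 6 left.
Motility −: excludes Bacillus subtilis, Bacillus cereus, Listeria monocytogenes — 3 left.
Bile esculin −: all 3 remaining candidates are consistent.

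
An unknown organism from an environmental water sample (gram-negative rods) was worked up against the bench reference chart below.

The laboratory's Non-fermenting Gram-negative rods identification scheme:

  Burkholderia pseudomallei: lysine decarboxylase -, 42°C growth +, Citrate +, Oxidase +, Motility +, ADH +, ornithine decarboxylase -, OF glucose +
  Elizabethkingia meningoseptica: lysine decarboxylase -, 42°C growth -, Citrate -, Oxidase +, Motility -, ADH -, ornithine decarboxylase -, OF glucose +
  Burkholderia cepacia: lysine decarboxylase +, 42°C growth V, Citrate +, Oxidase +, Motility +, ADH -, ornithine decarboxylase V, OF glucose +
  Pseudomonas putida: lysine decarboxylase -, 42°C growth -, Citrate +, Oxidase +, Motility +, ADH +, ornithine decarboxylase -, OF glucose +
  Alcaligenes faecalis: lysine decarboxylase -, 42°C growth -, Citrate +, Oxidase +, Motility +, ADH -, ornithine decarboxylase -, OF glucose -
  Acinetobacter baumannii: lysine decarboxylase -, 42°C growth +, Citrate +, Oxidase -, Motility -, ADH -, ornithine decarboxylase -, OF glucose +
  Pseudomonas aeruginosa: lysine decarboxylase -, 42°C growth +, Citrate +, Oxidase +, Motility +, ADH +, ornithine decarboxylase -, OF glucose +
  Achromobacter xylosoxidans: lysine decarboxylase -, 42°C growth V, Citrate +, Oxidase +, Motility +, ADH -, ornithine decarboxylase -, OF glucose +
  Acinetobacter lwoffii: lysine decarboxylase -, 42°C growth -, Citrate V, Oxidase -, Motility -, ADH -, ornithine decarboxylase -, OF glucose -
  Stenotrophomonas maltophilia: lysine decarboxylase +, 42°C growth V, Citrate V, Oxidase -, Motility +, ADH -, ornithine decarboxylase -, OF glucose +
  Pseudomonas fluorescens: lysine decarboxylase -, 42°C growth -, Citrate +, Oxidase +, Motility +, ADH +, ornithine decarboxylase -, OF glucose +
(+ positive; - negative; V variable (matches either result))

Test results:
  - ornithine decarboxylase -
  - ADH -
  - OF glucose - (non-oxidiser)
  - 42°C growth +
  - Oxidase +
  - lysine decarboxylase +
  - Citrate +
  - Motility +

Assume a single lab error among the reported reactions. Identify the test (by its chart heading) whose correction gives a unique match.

OF glucose

As reported, no row in the chart matches all 8 reactions.
Reversing lysine decarboxylase → still no organism matches.
Reversing Motility → still no organism matches.
Reversing Oxidase → still no organism matches.
Reversing OF glucose (to +) → unique match: Burkholderia cepacia.
Reversing ornithine decarboxylase → still no organism matches.
Reversing ADH → still no organism matches.
Reversing Citrate → still no organism matches.
Reversing 42°C growth → still no organism matches.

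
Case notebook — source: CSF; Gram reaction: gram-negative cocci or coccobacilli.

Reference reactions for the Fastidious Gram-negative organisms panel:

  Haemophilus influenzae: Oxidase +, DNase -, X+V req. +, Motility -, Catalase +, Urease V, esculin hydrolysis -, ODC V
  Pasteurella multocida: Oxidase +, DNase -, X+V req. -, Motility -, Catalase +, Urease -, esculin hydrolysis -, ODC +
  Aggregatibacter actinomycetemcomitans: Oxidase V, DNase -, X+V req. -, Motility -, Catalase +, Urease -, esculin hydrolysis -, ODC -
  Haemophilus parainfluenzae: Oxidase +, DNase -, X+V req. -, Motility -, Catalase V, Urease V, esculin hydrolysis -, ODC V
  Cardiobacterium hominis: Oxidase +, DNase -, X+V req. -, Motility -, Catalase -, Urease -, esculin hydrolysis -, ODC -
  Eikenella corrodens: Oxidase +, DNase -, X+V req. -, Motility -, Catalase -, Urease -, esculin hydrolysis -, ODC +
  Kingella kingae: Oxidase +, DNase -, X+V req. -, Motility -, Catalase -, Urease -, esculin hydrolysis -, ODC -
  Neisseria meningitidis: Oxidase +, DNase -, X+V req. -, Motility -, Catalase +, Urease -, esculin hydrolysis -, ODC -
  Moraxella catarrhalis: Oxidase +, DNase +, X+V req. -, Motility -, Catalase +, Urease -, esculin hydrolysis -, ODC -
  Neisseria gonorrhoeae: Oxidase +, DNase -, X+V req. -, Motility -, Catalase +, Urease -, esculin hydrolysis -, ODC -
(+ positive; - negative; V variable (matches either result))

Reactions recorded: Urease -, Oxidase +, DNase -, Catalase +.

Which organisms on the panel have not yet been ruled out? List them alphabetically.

Aggregatibacter actinomycetemcomitans, Haemophilus influenzae, Haemophilus parainfluenzae, Neisseria gonorrhoeae, Neisseria meningitidis, Pasteurella multocida

Urease -: all 10 remaining candidates are consistent.
Oxidase +: all 10 remaining candidates are consistent.
DNase -: excludes Moraxella catarrhalis — 9 left.
Catalase +: excludes Cardiobacterium hominis, Eikenella corrodens, Kingella kingae — 6 left.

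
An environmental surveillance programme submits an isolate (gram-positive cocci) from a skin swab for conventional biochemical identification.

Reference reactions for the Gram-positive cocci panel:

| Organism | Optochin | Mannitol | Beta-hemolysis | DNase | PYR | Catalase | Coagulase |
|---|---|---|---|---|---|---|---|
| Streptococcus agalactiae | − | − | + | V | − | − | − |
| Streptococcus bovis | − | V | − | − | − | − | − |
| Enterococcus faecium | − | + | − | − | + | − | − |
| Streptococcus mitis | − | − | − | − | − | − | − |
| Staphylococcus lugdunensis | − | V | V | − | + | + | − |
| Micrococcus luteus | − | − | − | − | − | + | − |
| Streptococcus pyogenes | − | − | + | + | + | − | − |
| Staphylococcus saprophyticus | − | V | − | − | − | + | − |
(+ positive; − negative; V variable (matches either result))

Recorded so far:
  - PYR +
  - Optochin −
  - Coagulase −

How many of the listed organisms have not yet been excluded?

3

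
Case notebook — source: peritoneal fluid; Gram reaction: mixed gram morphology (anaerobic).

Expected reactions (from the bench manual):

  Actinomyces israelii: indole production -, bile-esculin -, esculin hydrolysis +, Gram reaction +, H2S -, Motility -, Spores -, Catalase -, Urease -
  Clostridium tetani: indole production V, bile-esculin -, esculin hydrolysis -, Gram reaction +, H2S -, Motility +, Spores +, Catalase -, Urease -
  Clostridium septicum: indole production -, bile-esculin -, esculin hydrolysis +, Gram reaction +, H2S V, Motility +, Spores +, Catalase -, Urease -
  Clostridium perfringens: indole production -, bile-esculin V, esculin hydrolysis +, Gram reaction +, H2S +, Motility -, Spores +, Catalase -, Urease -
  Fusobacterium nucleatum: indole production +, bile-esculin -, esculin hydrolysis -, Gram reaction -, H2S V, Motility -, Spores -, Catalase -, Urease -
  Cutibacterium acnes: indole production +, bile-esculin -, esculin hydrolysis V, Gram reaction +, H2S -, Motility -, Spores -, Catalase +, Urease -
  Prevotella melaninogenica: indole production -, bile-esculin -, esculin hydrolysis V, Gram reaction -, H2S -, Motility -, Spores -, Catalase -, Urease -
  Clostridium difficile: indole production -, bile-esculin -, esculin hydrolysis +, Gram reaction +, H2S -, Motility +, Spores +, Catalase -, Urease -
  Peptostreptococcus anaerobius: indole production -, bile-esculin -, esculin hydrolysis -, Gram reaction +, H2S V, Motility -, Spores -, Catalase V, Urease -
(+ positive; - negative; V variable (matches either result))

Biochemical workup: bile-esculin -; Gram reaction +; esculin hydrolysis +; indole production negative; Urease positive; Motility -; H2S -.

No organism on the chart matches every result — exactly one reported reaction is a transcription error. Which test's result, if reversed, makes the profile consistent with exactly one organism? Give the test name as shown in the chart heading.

Urease

As reported, no row in the chart matches all 7 reactions.
Reversing Motility → still no organism matches.
Reversing bile-esculin → still no organism matches.
Reversing H2S → still no organism matches.
Reversing Urease (to -) → unique match: Actinomyces israelii.
Reversing esculin hydrolysis → still no organism matches.
Reversing Gram reaction → still no organism matches.
Reversing indole production → still no organism matches.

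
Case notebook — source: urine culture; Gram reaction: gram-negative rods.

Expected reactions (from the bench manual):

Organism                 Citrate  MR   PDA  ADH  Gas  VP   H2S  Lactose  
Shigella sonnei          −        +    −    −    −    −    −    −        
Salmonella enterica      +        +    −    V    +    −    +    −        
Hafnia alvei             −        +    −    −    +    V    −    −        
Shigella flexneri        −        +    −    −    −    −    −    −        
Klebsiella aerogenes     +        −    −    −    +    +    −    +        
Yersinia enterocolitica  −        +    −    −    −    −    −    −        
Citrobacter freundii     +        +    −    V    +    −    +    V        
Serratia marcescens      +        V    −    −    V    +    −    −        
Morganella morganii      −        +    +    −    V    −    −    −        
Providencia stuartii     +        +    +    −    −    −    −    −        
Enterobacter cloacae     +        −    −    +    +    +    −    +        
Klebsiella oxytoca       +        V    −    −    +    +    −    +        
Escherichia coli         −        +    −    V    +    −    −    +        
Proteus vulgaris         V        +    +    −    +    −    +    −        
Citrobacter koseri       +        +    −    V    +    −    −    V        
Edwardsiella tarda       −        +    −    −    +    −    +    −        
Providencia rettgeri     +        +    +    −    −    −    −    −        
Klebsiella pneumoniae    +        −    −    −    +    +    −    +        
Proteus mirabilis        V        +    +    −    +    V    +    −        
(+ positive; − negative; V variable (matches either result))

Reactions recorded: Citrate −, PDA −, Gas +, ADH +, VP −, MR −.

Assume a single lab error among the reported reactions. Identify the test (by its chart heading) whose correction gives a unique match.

As reported, no row in the chart matches all 6 reactions.
Reversing PDA → still no organism matches.
Reversing Gas → still no organism matches.
Reversing MR (to +) → unique match: Escherichia coli.
Reversing Citrate → still no organism matches.
Reversing VP → still no organism matches.
Reversing ADH → still no organism matches.

MR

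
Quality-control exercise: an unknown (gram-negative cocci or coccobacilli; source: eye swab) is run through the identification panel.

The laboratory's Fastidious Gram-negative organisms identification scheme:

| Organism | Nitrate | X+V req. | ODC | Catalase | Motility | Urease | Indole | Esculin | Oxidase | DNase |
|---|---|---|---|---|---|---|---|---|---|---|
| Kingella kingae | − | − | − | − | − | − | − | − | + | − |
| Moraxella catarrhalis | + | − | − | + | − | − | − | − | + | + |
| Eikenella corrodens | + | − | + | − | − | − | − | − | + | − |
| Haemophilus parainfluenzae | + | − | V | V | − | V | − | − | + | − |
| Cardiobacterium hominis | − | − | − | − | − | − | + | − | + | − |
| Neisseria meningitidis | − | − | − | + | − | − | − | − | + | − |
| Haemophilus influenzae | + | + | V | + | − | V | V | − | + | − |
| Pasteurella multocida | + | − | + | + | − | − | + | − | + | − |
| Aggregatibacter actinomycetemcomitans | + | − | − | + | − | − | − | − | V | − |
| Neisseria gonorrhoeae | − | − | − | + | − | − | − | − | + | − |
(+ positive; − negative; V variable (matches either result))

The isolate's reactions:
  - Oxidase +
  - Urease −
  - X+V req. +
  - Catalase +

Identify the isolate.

Haemophilus influenzae

Urease −: all 10 remaining candidates are consistent.
X+V req. +: excludes 9 organisms — 1 left.
Catalase +: the one remaining candidate is consistent.
Oxidase +: the one remaining candidate is consistent.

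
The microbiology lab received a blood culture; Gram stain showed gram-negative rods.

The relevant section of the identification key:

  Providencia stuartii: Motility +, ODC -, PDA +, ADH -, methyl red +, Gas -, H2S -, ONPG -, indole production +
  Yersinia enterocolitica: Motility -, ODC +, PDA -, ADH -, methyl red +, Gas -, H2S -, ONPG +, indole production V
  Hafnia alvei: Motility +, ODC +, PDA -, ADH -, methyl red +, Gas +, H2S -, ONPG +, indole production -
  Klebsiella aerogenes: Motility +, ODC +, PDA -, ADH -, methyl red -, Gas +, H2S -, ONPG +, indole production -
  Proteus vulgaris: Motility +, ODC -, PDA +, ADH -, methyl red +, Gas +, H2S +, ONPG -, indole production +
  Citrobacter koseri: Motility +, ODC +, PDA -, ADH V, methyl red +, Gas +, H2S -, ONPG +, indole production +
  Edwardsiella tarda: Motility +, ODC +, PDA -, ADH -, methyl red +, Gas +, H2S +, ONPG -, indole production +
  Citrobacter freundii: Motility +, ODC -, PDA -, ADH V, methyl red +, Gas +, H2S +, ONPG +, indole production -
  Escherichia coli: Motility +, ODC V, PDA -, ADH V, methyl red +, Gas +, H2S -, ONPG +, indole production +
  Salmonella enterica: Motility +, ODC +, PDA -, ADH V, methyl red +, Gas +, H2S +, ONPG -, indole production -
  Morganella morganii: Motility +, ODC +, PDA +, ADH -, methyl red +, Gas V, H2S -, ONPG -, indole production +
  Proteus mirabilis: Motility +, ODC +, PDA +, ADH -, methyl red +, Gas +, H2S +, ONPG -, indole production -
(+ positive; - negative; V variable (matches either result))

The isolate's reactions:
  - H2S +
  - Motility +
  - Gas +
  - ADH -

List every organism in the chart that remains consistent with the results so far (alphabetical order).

Citrobacter freundii, Edwardsiella tarda, Proteus mirabilis, Proteus vulgaris, Salmonella enterica

Gas +: excludes Providencia stuartii, Yersinia enterocolitica — 10 left.
Motility +: all 10 remaining candidates are consistent.
ADH -: all 10 remaining candidates are consistent.
H2S +: excludes 5 organisms — 5 left.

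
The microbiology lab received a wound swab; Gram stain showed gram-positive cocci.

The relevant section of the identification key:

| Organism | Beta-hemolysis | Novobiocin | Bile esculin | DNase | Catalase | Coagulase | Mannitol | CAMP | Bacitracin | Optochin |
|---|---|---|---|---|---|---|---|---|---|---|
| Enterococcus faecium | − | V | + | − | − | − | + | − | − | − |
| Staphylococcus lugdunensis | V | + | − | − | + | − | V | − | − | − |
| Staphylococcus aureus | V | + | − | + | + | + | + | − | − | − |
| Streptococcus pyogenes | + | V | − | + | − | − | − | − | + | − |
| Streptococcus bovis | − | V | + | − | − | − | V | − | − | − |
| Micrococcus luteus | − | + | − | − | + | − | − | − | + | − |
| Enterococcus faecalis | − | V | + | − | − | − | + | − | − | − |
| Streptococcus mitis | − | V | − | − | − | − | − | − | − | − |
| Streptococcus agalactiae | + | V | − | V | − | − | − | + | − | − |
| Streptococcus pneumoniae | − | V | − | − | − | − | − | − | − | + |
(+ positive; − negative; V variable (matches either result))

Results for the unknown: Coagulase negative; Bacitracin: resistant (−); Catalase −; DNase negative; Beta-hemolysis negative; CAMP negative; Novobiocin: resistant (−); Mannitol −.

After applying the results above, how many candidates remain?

DNase −: excludes Staphylococcus aureus, Streptococcus pyogenes — 8 left.
Catalase −: excludes Staphylococcus lugdunensis, Micrococcus luteus — 6 left.
CAMP −: excludes Streptococcus agalactiae — 5 left.
Novobiocin −: all 5 remaining candidates are consistent.
Bacitracin −: all 5 remaining candidates are consistent.
Coagulase −: all 5 remaining candidates are consistent.
Beta-hemolysis −: all 5 remaining candidates are consistent.
Mannitol −: excludes Enterococcus faecium, Enterococcus faecalis — 3 left.
Still consistent: Streptococcus bovis, Streptococcus mitis, Streptococcus pneumoniae.

3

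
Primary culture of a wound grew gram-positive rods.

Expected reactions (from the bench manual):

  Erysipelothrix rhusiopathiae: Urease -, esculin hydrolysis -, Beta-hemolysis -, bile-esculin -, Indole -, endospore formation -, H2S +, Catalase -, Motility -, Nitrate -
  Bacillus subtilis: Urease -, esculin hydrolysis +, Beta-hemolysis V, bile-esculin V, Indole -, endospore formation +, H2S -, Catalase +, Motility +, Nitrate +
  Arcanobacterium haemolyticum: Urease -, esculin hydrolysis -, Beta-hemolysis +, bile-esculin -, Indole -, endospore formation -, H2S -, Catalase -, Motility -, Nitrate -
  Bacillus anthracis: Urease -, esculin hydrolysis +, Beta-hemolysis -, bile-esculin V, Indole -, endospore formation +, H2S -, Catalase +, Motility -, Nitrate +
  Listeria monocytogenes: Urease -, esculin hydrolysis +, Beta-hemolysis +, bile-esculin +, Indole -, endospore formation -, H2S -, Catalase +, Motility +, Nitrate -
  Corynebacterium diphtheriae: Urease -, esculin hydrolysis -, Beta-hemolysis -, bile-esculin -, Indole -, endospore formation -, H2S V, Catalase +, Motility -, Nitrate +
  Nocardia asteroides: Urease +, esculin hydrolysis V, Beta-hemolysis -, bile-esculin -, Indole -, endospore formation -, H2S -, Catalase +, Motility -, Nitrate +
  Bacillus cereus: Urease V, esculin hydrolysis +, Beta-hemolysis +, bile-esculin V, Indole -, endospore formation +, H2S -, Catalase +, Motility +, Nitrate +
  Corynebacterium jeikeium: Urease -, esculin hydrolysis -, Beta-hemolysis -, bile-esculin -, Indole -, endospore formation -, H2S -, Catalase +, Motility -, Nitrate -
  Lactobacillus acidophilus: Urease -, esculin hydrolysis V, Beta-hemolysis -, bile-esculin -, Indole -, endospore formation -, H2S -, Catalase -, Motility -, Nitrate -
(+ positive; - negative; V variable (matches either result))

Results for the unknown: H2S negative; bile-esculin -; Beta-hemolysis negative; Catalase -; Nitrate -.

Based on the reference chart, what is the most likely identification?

Catalase -: excludes 7 organisms — 3 left.
Nitrate -: all 3 remaining candidates are consistent.
Beta-hemolysis -: excludes Arcanobacterium haemolyticum — 2 left.
bile-esculin -: all 2 remaining candidates are consistent.
H2S -: excludes Erysipelothrix rhusiopathiae — 1 left.

Lactobacillus acidophilus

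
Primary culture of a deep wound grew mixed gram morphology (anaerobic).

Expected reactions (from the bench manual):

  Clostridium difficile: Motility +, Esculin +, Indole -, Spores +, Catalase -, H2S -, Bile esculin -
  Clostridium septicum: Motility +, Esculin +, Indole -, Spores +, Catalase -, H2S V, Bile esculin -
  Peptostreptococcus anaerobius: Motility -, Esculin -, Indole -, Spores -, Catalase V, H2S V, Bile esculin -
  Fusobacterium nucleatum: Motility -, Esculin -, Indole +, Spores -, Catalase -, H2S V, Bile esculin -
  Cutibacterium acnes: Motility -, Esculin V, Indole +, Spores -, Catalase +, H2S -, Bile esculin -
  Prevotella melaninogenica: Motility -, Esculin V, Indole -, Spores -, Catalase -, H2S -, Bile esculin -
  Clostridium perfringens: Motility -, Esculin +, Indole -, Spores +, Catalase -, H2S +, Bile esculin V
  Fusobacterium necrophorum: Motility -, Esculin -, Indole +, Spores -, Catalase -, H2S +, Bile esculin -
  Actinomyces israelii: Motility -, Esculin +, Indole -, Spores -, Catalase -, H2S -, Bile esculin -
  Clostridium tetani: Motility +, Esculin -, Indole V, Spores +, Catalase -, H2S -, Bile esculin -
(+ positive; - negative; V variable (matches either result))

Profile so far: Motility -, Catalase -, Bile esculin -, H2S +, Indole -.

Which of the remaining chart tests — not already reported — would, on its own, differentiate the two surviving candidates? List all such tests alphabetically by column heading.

Esculin, Spores

Catalase -: excludes Cutibacterium acnes — 9 left.
Bile esculin -: all 9 remaining candidates are consistent.
Indole -: excludes Fusobacterium nucleatum, Fusobacterium necrophorum — 7 left.
Motility -: excludes Clostridium difficile, Clostridium septicum, Clostridium tetani — 4 left.
H2S +: excludes Prevotella melaninogenica, Actinomyces israelii — 2 left.
Two candidates remain: Clostridium perfringens and Peptostreptococcus anaerobius.
  Esculin: Clostridium perfringens +, Peptostreptococcus anaerobius - — discriminates.
  Spores: Clostridium perfringens +, Peptostreptococcus anaerobius - — discriminates.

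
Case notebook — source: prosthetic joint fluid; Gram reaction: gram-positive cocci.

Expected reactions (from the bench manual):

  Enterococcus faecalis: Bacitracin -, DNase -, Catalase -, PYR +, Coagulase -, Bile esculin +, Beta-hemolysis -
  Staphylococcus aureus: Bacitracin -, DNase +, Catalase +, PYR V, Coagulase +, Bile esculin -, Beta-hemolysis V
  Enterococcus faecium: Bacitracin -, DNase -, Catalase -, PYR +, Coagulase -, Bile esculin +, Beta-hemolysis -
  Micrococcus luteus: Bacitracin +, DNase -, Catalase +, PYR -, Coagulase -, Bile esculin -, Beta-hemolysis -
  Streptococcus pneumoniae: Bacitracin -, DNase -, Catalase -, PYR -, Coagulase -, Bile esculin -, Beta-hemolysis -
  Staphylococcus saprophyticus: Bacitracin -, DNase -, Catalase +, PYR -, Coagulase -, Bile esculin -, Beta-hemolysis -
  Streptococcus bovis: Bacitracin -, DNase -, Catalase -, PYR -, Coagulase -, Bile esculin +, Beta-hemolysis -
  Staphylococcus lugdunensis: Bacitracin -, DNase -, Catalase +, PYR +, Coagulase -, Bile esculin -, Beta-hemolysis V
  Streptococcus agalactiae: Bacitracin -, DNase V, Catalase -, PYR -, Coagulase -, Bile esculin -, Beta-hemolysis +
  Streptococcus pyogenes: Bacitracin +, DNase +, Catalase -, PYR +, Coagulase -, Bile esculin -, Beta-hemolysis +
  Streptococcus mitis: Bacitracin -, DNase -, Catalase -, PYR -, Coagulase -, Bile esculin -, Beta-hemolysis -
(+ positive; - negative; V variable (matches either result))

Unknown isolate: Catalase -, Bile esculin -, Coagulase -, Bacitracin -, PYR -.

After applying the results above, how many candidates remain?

3

PYR -: excludes Enterococcus faecalis, Enterococcus faecium, Staphylococcus lugdunensis, Streptococcus pyogenes — 7 left.
Catalase -: excludes Staphylococcus aureus, Micrococcus luteus, Staphylococcus saprophyticus — 4 left.
Coagulase -: all 4 remaining candidates are consistent.
Bacitracin -: all 4 remaining candidates are consistent.
Bile esculin -: excludes Streptococcus bovis — 3 left.
Still consistent: Streptococcus agalactiae, Streptococcus mitis, Streptococcus pneumoniae.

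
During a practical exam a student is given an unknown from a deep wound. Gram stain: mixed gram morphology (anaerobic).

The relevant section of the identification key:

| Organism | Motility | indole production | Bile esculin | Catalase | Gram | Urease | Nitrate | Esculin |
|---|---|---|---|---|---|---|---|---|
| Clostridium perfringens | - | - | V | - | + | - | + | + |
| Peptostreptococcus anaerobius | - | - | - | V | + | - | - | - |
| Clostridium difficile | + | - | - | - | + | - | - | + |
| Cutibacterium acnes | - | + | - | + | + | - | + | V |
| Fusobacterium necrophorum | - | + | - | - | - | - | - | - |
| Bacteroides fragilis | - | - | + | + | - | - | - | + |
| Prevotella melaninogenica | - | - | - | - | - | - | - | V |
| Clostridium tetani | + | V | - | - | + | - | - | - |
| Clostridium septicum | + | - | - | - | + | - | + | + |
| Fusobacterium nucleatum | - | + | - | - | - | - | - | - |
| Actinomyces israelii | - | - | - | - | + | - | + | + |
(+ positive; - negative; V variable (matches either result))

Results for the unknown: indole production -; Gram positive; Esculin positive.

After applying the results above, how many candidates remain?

Gram +: excludes Fusobacterium necrophorum, Bacteroides fragilis, Prevotella melaninogenica, Fusobacterium nucleatum — 7 left.
indole production -: excludes Cutibacterium acnes — 6 left.
Esculin +: excludes Peptostreptococcus anaerobius, Clostridium tetani — 4 left.
Still consistent: Actinomyces israelii, Clostridium difficile, Clostridium perfringens, Clostridium septicum.

4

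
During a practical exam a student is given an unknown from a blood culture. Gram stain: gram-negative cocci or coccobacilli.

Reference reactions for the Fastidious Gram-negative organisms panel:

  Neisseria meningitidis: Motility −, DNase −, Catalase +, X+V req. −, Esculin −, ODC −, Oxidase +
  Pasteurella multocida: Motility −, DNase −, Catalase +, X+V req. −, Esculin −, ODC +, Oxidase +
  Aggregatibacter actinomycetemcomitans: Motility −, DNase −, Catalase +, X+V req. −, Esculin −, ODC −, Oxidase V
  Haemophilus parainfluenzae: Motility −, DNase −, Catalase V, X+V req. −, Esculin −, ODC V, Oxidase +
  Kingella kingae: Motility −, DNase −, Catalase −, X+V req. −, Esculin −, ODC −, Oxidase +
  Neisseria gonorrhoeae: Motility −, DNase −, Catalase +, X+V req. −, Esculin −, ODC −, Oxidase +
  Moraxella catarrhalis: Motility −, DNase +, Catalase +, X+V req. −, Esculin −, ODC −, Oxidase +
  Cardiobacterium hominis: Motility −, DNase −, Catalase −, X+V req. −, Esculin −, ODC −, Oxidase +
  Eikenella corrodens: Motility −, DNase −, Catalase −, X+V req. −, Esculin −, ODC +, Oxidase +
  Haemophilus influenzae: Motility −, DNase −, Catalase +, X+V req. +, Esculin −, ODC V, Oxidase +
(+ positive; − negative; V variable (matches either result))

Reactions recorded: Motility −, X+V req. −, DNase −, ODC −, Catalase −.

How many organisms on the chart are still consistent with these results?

ODC −: excludes Pasteurella multocida, Eikenella corrodens — 8 left.
X+V req. −: excludes Haemophilus influenzae — 7 left.
Motility −: all 7 remaining candidates are consistent.
DNase −: excludes Moraxella catarrhalis — 6 left.
Catalase −: excludes Neisseria meningitidis, Aggregatibacter actinomycetemcomitans, Neisseria gonorrhoeae — 3 left.
Still consistent: Cardiobacterium hominis, Haemophilus parainfluenzae, Kingella kingae.

3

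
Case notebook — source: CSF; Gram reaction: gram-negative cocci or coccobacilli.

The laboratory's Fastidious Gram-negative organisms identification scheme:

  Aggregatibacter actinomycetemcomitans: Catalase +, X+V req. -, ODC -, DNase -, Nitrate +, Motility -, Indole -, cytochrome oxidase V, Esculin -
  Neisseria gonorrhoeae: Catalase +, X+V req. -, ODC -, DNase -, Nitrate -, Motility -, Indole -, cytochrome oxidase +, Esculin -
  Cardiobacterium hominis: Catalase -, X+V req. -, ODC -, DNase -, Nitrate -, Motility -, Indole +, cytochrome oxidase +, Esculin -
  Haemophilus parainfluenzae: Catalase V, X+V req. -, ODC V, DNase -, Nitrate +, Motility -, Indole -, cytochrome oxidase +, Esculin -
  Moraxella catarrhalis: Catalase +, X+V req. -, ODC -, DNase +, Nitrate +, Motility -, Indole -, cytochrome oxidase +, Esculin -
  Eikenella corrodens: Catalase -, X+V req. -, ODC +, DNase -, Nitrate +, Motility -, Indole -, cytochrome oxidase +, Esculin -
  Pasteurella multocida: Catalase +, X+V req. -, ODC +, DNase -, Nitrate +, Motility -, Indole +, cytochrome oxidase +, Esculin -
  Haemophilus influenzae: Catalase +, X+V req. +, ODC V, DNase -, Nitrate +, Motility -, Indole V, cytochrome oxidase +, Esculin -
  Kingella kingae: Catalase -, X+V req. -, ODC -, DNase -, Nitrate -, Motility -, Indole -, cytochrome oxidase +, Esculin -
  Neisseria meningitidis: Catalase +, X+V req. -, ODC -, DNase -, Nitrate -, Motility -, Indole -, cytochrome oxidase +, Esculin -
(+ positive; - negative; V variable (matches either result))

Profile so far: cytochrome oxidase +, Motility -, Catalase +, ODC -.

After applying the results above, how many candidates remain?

6

Motility -: all 10 remaining candidates are consistent.
Catalase +: excludes Cardiobacterium hominis, Eikenella corrodens, Kingella kingae — 7 left.
cytochrome oxidase +: all 7 remaining candidates are consistent.
ODC -: excludes Pasteurella multocida — 6 left.
Still consistent: Aggregatibacter actinomycetemcomitans, Haemophilus influenzae, Haemophilus parainfluenzae, Moraxella catarrhalis, Neisseria gonorrhoeae, Neisseria meningitidis.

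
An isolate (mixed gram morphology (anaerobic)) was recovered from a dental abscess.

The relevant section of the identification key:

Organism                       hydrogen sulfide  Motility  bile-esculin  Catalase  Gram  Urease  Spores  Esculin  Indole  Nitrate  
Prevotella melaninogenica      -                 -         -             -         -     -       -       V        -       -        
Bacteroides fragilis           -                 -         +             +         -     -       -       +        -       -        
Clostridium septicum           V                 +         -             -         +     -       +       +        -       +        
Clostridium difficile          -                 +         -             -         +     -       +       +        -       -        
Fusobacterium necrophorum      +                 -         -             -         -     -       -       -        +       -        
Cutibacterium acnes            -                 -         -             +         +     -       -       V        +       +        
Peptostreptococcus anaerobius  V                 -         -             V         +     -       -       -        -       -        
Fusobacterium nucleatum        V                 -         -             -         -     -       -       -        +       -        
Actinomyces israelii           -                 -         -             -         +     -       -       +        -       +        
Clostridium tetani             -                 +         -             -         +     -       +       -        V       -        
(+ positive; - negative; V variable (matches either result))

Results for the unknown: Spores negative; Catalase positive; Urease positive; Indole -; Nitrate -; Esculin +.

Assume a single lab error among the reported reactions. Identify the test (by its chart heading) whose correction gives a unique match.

Urease

As reported, no row in the chart matches all 6 reactions.
Reversing Catalase → still no organism matches.
Reversing Nitrate → still no organism matches.
Reversing Urease (to -) → unique match: Bacteroides fragilis.
Reversing Indole → still no organism matches.
Reversing Esculin → still no organism matches.
Reversing Spores → still no organism matches.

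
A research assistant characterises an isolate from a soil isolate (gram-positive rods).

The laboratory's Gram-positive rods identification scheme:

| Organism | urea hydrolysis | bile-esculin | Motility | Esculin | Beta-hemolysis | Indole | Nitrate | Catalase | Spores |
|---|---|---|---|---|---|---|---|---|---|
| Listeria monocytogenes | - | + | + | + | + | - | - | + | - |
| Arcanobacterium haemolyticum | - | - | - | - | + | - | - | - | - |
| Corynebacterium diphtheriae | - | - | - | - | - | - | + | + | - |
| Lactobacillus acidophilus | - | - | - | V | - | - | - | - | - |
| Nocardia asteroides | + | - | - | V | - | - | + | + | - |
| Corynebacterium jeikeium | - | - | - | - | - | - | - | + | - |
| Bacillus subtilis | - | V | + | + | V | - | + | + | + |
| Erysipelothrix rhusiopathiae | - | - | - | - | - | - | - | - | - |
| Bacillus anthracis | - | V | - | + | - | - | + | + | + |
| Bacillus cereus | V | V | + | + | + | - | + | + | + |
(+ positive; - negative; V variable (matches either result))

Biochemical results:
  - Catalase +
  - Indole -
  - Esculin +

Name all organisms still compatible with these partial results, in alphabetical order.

Bacillus anthracis, Bacillus cereus, Bacillus subtilis, Listeria monocytogenes, Nocardia asteroides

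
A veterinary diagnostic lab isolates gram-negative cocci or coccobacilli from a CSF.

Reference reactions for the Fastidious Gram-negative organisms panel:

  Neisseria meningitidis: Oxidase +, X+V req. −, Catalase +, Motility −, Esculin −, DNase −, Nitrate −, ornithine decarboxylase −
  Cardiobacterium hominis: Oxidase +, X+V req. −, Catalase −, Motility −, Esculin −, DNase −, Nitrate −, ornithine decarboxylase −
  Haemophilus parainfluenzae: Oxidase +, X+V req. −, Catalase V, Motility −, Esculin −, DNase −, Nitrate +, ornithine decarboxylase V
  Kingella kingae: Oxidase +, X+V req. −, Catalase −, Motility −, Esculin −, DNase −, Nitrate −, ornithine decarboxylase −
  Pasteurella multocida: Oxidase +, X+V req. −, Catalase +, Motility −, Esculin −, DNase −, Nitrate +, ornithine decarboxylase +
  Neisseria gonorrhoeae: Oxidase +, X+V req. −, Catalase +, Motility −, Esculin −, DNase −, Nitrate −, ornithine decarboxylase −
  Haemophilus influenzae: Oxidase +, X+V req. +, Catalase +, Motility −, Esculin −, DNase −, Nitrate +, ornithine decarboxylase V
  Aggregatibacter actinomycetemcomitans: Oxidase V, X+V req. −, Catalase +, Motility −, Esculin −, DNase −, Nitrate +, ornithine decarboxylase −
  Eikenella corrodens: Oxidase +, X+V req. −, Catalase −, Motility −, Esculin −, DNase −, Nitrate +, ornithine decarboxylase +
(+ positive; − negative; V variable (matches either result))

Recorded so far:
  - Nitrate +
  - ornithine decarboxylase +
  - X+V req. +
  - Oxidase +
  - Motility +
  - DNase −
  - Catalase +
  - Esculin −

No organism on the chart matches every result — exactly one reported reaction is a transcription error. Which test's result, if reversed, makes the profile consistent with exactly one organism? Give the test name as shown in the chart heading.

Motility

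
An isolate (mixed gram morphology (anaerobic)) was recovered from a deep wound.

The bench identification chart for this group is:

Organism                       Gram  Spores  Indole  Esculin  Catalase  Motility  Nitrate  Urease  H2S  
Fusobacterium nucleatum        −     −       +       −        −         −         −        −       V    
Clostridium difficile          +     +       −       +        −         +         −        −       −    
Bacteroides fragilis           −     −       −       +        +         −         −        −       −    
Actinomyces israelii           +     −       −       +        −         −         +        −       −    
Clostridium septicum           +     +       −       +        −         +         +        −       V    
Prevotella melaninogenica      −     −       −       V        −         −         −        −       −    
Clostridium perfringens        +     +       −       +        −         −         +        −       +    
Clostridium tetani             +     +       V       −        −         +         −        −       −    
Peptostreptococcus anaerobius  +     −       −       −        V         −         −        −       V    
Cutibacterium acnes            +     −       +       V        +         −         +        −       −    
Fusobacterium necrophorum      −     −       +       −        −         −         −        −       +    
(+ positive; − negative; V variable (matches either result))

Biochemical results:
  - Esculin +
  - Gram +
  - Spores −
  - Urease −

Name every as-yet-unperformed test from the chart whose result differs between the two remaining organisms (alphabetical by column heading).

Esculin +: excludes Fusobacterium nucleatum, Clostridium tetani, Peptostreptococcus anaerobius, Fusobacterium necrophorum — 7 left.
Urease −: all 7 remaining candidates are consistent.
Gram +: excludes Bacteroides fragilis, Prevotella melaninogenica — 5 left.
Spores −: excludes Clostridium difficile, Clostridium septicum, Clostridium perfringens — 2 left.
Two candidates remain: Actinomyces israelii and Cutibacterium acnes.
  Indole: Actinomyces israelii −, Cutibacterium acnes + — discriminates.
  Catalase: Actinomyces israelii −, Cutibacterium acnes + — discriminates.
  Motility: − vs − — same for both, does not separate.
  Nitrate: + vs + — same for both, does not separate.
  H2S: − vs − — same for both, does not separate.

Catalase, Indole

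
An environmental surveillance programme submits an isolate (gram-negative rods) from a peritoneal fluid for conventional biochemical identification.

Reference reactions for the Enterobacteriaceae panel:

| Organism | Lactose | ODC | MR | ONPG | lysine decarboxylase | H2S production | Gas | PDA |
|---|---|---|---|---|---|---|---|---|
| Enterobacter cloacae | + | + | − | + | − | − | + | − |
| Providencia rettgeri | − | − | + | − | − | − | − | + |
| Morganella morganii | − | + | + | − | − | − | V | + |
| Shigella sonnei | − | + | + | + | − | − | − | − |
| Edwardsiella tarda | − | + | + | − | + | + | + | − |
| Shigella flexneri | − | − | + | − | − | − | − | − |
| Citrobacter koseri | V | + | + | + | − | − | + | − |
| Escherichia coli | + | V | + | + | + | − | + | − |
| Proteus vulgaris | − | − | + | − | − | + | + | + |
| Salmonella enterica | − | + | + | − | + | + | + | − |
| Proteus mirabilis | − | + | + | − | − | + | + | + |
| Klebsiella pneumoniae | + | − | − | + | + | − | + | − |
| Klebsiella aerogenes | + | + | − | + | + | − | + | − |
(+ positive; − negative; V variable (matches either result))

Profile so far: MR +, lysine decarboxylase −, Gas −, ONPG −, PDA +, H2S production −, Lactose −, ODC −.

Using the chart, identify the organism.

PDA +: excludes 9 organisms — 4 left.
ODC −: excludes Morganella morganii, Proteus mirabilis — 2 left.
MR +: all 2 remaining candidates are consistent.
Lactose −: all 2 remaining candidates are consistent.
ONPG −: all 2 remaining candidates are consistent.
Gas −: excludes Proteus vulgaris — 1 left.
H2S production −: the one remaining candidate is consistent.
lysine decarboxylase −: the one remaining candidate is consistent.

Providencia rettgeri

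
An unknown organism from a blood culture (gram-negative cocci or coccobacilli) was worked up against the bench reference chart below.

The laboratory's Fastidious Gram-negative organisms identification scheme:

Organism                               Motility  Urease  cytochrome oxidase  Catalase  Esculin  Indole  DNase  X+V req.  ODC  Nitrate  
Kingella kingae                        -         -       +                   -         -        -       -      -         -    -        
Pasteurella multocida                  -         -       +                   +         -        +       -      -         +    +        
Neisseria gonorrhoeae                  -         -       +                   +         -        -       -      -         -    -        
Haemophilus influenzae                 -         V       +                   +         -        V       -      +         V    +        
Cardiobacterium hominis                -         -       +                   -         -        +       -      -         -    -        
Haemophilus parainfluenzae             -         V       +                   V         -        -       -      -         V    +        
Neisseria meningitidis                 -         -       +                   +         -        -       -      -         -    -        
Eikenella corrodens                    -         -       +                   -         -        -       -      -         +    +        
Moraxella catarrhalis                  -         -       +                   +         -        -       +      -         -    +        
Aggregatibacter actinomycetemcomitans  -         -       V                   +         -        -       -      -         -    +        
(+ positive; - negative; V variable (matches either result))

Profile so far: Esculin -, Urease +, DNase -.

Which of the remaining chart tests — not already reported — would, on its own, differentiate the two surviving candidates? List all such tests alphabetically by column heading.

X+V req.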